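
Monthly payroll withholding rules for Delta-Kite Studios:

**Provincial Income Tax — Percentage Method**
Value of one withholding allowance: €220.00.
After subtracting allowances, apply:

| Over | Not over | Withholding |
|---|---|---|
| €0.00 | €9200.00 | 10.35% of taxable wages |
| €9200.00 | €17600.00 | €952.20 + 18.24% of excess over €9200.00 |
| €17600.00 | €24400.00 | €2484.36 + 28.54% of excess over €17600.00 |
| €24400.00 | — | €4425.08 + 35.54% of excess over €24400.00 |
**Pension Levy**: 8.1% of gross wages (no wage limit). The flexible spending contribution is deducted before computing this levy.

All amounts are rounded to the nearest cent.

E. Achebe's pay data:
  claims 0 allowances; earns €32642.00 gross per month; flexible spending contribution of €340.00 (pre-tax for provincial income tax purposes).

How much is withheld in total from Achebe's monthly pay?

€9849.91

Provincial Income Tax: taxable = €32642.00 − €340.00 = €32302.00
  €4425.08 + 35.54% × (€32302.00 − €24400.00) = €4425.08 + 35.54% × €7902.00 = €7233.45
Pension Levy: 8.1% × €32302.00 = €2616.46
Total: €7233.45 + €2616.46 = €9849.91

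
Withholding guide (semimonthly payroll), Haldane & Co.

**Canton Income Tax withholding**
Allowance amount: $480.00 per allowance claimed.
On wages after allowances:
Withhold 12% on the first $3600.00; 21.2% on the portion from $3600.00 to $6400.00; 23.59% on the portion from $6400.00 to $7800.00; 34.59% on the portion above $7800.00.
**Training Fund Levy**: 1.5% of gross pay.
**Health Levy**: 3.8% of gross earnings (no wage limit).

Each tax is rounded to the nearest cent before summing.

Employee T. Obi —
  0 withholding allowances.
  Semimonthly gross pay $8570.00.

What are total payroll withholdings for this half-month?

Canton Income Tax: taxable = $8570.00
  $1355.86 + 34.59% × ($8570.00 − $7800.00) = $1355.86 + 34.59% × $770.00 = $1622.20
Training Fund Levy: 1.5% × $8570.00 = $128.55
Health Levy: 3.8% × $8570.00 = $325.66
Total: $1622.20 + $128.55 + $325.66 = $2076.41

$2076.41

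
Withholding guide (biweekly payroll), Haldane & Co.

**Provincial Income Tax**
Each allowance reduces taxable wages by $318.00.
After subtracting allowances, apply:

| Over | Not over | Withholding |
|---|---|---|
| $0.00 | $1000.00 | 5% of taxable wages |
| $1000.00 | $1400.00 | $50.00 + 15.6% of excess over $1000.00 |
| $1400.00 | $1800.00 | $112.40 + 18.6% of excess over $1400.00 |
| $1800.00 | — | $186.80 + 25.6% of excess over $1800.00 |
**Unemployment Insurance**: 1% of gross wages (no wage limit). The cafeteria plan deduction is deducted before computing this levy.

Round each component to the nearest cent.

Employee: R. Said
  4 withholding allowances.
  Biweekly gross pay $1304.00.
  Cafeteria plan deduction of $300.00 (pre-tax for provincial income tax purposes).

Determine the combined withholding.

Provincial Income Tax: taxable = $1304.00 − $300.00 − 4×$318.00 = $-268.00
  Taxable ≤ 0 → $0.00
Unemployment Insurance: 1% × $1004.00 = $10.04
Total: $0.00 + $10.04 = $10.04

$10.04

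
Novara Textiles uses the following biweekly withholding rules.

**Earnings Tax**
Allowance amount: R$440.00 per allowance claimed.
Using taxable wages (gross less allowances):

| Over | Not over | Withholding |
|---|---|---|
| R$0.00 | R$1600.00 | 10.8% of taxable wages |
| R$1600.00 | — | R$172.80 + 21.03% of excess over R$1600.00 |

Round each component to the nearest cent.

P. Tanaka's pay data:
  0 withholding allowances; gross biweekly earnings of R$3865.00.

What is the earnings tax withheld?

Earnings Tax: taxable = R$3865.00
  R$172.80 + 21.03% × (R$3865.00 − R$1600.00) = R$172.80 + 21.03% × R$2265.00 = R$649.13

R$649.13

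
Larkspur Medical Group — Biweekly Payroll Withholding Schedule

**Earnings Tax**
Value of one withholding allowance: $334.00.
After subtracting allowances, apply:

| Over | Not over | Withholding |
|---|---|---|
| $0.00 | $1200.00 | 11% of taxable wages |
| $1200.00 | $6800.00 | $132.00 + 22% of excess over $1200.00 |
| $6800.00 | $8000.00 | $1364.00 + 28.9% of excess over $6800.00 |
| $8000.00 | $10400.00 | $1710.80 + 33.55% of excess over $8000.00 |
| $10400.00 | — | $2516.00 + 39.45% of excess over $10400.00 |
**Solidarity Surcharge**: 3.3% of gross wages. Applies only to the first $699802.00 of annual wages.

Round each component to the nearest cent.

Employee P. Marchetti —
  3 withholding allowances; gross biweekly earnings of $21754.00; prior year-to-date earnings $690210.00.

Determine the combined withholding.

Earnings Tax: taxable = $21754.00 − 3×$334.00 = $20752.00
  $2516.00 + 39.45% × ($20752.00 − $10400.00) = $2516.00 + 39.45% × $10352.00 = $6599.86
Solidarity Surcharge: cap $699802.00 − YTD $690210.00 = $9592.00 subject; 3.3% × $9592.00 = $316.54
Total: $6599.86 + $316.54 = $6916.40

$6916.40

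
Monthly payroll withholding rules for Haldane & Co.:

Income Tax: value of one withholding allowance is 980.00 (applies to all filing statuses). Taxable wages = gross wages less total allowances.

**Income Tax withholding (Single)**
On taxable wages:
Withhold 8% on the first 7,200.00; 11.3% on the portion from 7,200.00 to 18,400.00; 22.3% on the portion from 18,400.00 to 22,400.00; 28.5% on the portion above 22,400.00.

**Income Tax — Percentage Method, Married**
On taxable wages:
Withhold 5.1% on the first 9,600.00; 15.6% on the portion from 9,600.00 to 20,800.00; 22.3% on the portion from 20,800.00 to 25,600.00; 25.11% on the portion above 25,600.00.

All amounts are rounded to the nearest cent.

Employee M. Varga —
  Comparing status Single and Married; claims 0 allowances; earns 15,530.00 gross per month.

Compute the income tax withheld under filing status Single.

Income Tax (Single): taxable = 15,530.00
  576.00 + 11.3% × (15,530.00 − 7,200.00) = 576.00 + 11.3% × 8,330.00 = 1,517.29

1,517.29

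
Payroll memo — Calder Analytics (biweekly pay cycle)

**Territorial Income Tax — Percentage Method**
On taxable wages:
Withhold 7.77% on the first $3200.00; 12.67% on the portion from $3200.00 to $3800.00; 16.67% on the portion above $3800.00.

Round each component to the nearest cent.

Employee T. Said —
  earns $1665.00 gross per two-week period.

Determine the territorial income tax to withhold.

$129.37

Territorial Income Tax: taxable = $1665.00
  7.77% × $1665.00 = $129.37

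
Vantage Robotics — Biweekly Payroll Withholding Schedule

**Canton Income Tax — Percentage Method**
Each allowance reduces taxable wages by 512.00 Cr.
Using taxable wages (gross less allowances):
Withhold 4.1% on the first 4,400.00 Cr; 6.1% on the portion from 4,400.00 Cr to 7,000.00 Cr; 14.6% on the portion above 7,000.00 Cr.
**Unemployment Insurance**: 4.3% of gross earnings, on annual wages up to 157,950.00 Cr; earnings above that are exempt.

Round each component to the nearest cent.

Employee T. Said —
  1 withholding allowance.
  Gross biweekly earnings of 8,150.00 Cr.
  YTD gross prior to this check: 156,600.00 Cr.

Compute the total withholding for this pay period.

Canton Income Tax: taxable = 8,150.00 Cr − 1×512.00 Cr = 7,638.00 Cr
  339.00 Cr + 14.6% × (7,638.00 Cr − 7,000.00 Cr) = 339.00 Cr + 14.6% × 638.00 Cr = 432.15 Cr
Unemployment Insurance: cap 157,950.00 Cr − YTD 156,600.00 Cr = 1,350.00 Cr subject; 4.3% × 1,350.00 Cr = 58.05 Cr
Total: 432.15 Cr + 58.05 Cr = 490.20 Cr

490.20 Cr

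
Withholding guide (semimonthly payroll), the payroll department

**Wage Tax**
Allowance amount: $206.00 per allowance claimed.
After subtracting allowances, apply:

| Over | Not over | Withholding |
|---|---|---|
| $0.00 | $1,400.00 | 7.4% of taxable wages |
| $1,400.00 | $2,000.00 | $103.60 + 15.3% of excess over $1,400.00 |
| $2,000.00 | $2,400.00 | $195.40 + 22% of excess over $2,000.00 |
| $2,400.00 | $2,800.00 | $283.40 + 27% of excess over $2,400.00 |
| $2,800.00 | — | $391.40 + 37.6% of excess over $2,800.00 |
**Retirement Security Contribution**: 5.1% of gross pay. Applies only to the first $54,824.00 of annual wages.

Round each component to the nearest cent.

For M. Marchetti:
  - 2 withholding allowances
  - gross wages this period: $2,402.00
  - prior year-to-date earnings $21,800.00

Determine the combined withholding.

Wage Tax: taxable = $2,402.00 − 2×$206.00 = $1,990.00
  $103.60 + 15.3% × ($1,990.00 − $1,400.00) = $103.60 + 15.3% × $590.00 = $193.87
Retirement Security Contribution: 5.1% × $2,402.00 = $122.50
Total: $193.87 + $122.50 = $316.37

$316.37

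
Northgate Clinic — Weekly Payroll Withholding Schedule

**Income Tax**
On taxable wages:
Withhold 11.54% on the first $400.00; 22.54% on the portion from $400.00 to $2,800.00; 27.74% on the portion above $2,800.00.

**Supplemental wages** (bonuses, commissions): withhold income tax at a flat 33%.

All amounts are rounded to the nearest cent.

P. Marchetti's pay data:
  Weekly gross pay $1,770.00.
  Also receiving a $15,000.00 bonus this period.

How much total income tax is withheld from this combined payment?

$5,304.96

Income Tax: taxable = $1,770.00
  $46.16 + 22.54% × ($1,770.00 − $400.00) = $46.16 + 22.54% × $1,370.00 = $354.96
Supplemental (33% flat on bonus): 33% × $15,000.00 = $4,950.00
Total income tax: $354.96 + $4,950.00 = $5,304.96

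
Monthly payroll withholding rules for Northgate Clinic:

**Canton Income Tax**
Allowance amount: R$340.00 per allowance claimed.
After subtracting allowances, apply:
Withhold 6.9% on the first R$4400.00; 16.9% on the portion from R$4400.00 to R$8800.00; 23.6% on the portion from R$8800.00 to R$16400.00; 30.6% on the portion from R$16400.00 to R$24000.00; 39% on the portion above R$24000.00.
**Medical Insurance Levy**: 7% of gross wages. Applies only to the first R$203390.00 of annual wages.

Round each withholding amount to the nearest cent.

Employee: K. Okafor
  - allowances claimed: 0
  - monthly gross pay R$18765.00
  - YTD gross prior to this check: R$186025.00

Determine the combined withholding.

R$4780.04

Canton Income Tax: taxable = R$18765.00
  R$2840.80 + 30.6% × (R$18765.00 − R$16400.00) = R$2840.80 + 30.6% × R$2365.00 = R$3564.49
Medical Insurance Levy: cap R$203390.00 − YTD R$186025.00 = R$17365.00 subject; 7% × R$17365.00 = R$1215.55
Total: R$3564.49 + R$1215.55 = R$4780.04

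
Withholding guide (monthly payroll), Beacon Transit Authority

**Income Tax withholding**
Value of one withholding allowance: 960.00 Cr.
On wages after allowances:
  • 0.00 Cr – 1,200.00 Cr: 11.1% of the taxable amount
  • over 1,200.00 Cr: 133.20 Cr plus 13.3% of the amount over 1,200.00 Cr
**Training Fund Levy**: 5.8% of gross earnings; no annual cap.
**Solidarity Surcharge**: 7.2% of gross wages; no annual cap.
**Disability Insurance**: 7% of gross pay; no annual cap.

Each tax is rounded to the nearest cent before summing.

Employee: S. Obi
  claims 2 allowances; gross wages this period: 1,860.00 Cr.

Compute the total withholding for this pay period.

Income Tax: taxable = 1,860.00 Cr − 2×960.00 Cr = -60.00 Cr
  Taxable ≤ 0 → 0.00 Cr
Training Fund Levy: 5.8% × 1,860.00 Cr = 107.88 Cr
Solidarity Surcharge: 7.2% × 1,860.00 Cr = 133.92 Cr
Disability Insurance: 7% × 1,860.00 Cr = 130.20 Cr
Total: 0.00 Cr + 107.88 Cr + 133.92 Cr + 130.20 Cr = 372.00 Cr

372.00 Cr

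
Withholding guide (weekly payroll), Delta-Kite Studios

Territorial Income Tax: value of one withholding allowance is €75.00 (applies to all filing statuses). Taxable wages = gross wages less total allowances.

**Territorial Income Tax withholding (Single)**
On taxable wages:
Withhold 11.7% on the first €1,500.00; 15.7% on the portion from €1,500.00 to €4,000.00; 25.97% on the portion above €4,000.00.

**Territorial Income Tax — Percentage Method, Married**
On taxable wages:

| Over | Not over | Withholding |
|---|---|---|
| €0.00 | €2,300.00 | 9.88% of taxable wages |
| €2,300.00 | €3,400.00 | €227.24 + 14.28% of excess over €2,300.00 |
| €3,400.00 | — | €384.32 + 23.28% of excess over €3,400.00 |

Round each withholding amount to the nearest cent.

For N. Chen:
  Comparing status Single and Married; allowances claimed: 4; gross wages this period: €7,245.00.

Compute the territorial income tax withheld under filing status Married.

Territorial Income Tax (Married): taxable = €7,245.00 − 4×€75.00 = €6,945.00
  €384.32 + 23.28% × (€6,945.00 − €3,400.00) = €384.32 + 23.28% × €3,545.00 = €1,209.60

€1,209.60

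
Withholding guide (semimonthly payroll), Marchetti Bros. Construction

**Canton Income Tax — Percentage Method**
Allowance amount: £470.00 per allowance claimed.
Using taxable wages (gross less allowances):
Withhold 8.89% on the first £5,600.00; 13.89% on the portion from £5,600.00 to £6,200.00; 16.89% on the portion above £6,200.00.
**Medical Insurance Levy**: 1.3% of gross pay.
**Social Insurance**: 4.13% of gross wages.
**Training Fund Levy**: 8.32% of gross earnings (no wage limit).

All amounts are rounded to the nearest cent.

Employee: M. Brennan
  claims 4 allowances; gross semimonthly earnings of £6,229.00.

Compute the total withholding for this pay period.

Canton Income Tax: taxable = £6,229.00 − 4×£470.00 = £4,349.00
  8.89% × £4,349.00 = £386.63
Medical Insurance Levy: 1.3% × £6,229.00 = £80.98
Social Insurance: 4.13% × £6,229.00 = £257.26
Training Fund Levy: 8.32% × £6,229.00 = £518.25
Total: £386.63 + £80.98 + £257.26 + £518.25 = £1,243.12

£1,243.12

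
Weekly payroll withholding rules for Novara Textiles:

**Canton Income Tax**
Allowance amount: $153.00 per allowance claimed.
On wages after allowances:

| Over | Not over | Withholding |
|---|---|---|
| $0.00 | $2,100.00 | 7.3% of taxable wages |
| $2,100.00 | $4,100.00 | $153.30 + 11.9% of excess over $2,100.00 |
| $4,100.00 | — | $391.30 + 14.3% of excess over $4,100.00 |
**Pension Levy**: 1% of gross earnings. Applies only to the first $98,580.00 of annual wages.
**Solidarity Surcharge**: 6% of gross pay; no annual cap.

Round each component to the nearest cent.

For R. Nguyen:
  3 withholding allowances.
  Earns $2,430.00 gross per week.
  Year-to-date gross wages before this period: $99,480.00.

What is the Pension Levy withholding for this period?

Pension Levy: YTD $99,480.00 ≥ cap $98,580.00 → $0.00

$0.00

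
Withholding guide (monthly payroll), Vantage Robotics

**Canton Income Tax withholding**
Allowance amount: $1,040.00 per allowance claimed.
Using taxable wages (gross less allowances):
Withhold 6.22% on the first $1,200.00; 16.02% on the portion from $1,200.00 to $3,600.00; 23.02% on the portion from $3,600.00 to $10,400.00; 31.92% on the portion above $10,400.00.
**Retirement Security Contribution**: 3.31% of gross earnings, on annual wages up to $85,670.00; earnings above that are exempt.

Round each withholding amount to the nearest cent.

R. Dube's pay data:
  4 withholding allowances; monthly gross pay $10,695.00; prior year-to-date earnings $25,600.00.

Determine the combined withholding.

$1,488.76

Canton Income Tax: taxable = $10,695.00 − 4×$1,040.00 = $6,535.00
  $459.12 + 23.02% × ($6,535.00 − $3,600.00) = $459.12 + 23.02% × $2,935.00 = $1,134.76
Retirement Security Contribution: 3.31% × $10,695.00 = $354.00
Total: $1,134.76 + $354.00 = $1,488.76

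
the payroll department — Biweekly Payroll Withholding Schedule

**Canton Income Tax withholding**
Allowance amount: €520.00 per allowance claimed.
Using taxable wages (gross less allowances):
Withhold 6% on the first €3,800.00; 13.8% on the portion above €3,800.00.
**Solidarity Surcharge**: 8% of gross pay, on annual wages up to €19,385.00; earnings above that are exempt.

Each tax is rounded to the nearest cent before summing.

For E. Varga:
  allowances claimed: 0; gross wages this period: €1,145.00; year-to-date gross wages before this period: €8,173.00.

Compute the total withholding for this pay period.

€160.30

Canton Income Tax: taxable = €1,145.00
  6% × €1,145.00 = €68.70
Solidarity Surcharge: 8% × €1,145.00 = €91.60
Total: €68.70 + €91.60 = €160.30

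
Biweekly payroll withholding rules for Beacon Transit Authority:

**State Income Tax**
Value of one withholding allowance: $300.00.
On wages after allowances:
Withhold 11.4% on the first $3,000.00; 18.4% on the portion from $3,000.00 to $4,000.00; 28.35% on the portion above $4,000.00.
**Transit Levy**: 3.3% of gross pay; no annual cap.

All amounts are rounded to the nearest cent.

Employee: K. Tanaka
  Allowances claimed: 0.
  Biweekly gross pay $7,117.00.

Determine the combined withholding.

State Income Tax: taxable = $7,117.00
  $526.00 + 28.35% × ($7,117.00 − $4,000.00) = $526.00 + 28.35% × $3,117.00 = $1,409.67
Transit Levy: 3.3% × $7,117.00 = $234.86
Total: $1,409.67 + $234.86 = $1,644.53

$1,644.53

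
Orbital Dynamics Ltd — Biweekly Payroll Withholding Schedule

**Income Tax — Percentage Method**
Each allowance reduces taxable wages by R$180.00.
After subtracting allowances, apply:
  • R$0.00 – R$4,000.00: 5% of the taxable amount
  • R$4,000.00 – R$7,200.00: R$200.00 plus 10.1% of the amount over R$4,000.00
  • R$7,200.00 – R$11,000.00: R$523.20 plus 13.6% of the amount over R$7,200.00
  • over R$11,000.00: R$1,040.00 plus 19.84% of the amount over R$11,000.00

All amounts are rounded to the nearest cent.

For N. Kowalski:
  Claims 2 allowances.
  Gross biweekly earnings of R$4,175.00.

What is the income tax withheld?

Income Tax: taxable = R$4,175.00 − 2×R$180.00 = R$3,815.00
  5% × R$3,815.00 = R$190.75

R$190.75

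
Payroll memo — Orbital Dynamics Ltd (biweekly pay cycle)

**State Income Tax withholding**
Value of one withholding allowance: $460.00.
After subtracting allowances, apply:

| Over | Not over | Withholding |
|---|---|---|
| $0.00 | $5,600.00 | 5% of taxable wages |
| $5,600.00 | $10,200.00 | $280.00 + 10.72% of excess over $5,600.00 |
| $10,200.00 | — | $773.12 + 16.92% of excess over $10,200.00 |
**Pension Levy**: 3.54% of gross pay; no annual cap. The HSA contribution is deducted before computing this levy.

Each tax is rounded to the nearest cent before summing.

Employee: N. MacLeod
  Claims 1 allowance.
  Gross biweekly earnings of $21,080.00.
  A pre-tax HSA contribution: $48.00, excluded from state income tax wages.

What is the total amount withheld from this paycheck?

State Income Tax: taxable = $21,080.00 − $48.00 − 1×$460.00 = $20,572.00
  $773.12 + 16.92% × ($20,572.00 − $10,200.00) = $773.12 + 16.92% × $10,372.00 = $2,528.06
Pension Levy: 3.54% × $21,032.00 = $744.53
Total: $2,528.06 + $744.53 = $3,272.59

$3,272.59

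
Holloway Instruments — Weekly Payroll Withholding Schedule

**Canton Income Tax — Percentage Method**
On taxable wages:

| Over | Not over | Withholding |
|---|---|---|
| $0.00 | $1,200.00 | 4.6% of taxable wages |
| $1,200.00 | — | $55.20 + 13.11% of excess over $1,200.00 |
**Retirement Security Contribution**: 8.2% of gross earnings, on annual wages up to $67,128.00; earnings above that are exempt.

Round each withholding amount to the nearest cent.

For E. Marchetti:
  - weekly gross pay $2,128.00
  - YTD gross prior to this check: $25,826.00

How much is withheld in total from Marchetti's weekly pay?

$351.36

Canton Income Tax: taxable = $2,128.00
  $55.20 + 13.11% × ($2,128.00 − $1,200.00) = $55.20 + 13.11% × $928.00 = $176.86
Retirement Security Contribution: 8.2% × $2,128.00 = $174.50
Total: $176.86 + $174.50 = $351.36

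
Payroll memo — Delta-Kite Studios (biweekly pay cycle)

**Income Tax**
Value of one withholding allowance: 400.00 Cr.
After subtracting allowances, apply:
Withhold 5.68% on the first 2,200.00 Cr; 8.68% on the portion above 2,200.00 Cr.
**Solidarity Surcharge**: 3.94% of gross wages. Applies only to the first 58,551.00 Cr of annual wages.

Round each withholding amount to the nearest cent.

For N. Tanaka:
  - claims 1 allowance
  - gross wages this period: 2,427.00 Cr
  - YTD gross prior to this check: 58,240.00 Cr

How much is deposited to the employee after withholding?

2,299.62 Cr

Income Tax: taxable = 2,427.00 Cr − 1×400.00 Cr = 2,027.00 Cr
  5.68% × 2,027.00 Cr = 115.13 Cr
Solidarity Surcharge: cap 58,551.00 Cr − YTD 58,240.00 Cr = 311.00 Cr subject; 3.94% × 311.00 Cr = 12.25 Cr
Total withheld: 115.13 Cr + 12.25 Cr = 127.38 Cr
Net pay: 2,427.00 Cr − 127.38 Cr = 2,299.62 Cr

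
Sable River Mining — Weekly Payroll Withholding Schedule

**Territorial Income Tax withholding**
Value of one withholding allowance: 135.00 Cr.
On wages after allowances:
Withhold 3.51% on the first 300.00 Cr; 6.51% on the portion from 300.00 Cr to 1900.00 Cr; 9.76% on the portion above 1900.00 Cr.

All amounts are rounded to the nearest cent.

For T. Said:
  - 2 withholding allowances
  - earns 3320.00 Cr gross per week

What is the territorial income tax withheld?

226.93 Cr

Territorial Income Tax: taxable = 3320.00 Cr − 2×135.00 Cr = 3050.00 Cr
  114.69 Cr + 9.76% × (3050.00 Cr − 1900.00 Cr) = 114.69 Cr + 9.76% × 1150.00 Cr = 226.93 Cr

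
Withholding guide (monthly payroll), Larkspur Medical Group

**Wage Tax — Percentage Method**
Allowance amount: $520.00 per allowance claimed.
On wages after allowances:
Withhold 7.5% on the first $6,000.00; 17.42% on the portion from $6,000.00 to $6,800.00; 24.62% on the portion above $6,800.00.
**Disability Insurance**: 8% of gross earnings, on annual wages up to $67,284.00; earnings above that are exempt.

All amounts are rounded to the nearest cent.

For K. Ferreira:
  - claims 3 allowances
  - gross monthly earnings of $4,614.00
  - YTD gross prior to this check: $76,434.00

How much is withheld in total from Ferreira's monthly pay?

Wage Tax: taxable = $4,614.00 − 3×$520.00 = $3,054.00
  7.5% × $3,054.00 = $229.05
Disability Insurance: YTD $76,434.00 ≥ cap $67,284.00 → $0.00
Total: $229.05 + $0.00 = $229.05

$229.05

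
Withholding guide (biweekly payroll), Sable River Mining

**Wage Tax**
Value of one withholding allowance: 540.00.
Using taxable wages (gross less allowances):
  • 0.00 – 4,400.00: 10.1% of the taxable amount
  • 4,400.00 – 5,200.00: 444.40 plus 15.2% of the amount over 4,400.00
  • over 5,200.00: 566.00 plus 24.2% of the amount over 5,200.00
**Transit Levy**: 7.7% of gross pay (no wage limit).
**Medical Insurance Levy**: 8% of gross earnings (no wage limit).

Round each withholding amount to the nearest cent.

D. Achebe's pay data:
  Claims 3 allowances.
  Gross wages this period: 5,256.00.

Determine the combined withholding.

Wage Tax: taxable = 5,256.00 − 3×540.00 = 3,636.00
  10.1% × 3,636.00 = 367.24
Transit Levy: 7.7% × 5,256.00 = 404.71
Medical Insurance Levy: 8% × 5,256.00 = 420.48
Total: 367.24 + 404.71 + 420.48 = 1,192.43

1,192.43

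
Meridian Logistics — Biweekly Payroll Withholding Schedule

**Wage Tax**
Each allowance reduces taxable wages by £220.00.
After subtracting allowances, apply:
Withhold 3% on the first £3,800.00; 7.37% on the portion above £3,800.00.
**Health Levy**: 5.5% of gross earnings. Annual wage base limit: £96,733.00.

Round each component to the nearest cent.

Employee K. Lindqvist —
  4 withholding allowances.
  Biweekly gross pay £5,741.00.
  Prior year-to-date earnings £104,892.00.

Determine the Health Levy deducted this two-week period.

Health Levy: YTD £104,892.00 ≥ cap £96,733.00 → £0.00

£0.00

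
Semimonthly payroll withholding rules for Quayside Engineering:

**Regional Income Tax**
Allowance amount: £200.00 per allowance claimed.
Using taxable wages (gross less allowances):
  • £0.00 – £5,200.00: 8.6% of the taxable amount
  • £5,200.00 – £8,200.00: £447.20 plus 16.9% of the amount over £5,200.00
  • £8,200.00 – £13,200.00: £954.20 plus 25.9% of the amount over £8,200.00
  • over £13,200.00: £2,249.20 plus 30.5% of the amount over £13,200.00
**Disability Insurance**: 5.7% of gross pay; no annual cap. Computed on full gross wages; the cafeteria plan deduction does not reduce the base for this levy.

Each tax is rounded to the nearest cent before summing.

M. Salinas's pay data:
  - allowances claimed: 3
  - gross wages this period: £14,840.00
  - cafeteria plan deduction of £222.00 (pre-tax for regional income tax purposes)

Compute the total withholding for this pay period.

Regional Income Tax: taxable = £14,840.00 − £222.00 − 3×£200.00 = £14,018.00
  £2,249.20 + 30.5% × (£14,018.00 − £13,200.00) = £2,249.20 + 30.5% × £818.00 = £2,498.69
Disability Insurance: 5.7% × £14,840.00 = £845.88
Total: £2,498.69 + £845.88 = £3,344.57

£3,344.57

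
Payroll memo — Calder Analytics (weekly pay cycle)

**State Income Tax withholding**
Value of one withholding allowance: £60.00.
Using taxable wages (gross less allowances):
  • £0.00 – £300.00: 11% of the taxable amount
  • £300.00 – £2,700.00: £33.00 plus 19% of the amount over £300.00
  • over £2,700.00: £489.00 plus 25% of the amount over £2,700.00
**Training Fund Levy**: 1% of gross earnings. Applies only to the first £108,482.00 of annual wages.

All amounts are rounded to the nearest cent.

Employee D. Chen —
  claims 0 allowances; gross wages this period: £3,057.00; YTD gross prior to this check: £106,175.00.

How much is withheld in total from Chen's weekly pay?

State Income Tax: taxable = £3,057.00
  £489.00 + 25% × (£3,057.00 − £2,700.00) = £489.00 + 25% × £357.00 = £578.25
Training Fund Levy: cap £108,482.00 − YTD £106,175.00 = £2,307.00 subject; 1% × £2,307.00 = £23.07
Total: £578.25 + £23.07 = £601.32

£601.32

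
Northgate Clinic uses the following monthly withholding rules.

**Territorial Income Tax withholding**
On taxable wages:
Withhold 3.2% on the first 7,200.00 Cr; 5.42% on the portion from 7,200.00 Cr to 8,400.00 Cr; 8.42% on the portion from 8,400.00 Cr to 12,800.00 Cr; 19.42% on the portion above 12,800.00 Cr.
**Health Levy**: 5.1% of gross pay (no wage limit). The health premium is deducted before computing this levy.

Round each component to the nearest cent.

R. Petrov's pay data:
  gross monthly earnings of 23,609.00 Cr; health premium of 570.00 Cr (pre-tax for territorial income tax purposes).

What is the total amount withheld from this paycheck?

3,829.32 Cr

Territorial Income Tax: taxable = 23,609.00 Cr − 570.00 Cr = 23,039.00 Cr
  665.92 Cr + 19.42% × (23,039.00 Cr − 12,800.00 Cr) = 665.92 Cr + 19.42% × 10,239.00 Cr = 2,654.33 Cr
Health Levy: 5.1% × 23,039.00 Cr = 1,174.99 Cr
Total: 2,654.33 Cr + 1,174.99 Cr = 3,829.32 Cr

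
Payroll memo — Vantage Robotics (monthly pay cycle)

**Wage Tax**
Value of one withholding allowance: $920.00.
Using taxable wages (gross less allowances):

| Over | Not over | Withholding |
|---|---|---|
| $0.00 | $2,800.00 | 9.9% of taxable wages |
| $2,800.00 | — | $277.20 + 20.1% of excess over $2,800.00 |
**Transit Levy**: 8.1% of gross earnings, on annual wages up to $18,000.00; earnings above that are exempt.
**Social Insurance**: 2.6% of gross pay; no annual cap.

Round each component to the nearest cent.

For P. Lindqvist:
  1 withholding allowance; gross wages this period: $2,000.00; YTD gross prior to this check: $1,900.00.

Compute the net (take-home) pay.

$1,679.08

Wage Tax: taxable = $2,000.00 − 1×$920.00 = $1,080.00
  9.9% × $1,080.00 = $106.92
Transit Levy: 8.1% × $2,000.00 = $162.00
Social Insurance: 2.6% × $2,000.00 = $52.00
Total withheld: $106.92 + $162.00 + $52.00 = $320.92
Net pay: $2,000.00 − $320.92 = $1,679.08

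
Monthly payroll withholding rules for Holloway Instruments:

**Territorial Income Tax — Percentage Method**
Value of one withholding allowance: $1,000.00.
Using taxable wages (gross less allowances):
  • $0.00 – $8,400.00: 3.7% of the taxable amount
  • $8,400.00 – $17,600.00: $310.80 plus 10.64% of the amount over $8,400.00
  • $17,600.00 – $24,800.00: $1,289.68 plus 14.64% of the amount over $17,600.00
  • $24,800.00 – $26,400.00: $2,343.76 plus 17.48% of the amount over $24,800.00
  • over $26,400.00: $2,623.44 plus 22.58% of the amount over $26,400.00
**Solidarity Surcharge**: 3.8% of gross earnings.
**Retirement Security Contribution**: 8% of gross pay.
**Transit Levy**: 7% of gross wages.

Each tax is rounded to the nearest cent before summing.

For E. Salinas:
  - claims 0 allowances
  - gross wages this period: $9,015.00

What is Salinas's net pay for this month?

Territorial Income Tax: taxable = $9,015.00
  $310.80 + 10.64% × ($9,015.00 − $8,400.00) = $310.80 + 10.64% × $615.00 = $376.24
Solidarity Surcharge: 3.8% × $9,015.00 = $342.57
Retirement Security Contribution: 8% × $9,015.00 = $721.20
Transit Levy: 7% × $9,015.00 = $631.05
Total withheld: $376.24 + $342.57 + $721.20 + $631.05 = $2,071.06
Net pay: $9,015.00 − $2,071.06 = $6,943.94

$6,943.94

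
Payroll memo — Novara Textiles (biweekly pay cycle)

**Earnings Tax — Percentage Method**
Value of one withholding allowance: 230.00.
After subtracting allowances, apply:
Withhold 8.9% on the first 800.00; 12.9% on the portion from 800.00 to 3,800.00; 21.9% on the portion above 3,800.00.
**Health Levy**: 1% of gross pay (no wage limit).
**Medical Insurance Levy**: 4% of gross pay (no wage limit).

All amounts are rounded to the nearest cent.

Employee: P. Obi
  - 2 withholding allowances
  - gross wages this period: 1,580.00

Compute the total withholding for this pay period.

Earnings Tax: taxable = 1,580.00 − 2×230.00 = 1,120.00
  71.20 + 12.9% × (1,120.00 − 800.00) = 71.20 + 12.9% × 320.00 = 112.48
Health Levy: 1% × 1,580.00 = 15.80
Medical Insurance Levy: 4% × 1,580.00 = 63.20
Total: 112.48 + 15.80 + 63.20 = 191.48

191.48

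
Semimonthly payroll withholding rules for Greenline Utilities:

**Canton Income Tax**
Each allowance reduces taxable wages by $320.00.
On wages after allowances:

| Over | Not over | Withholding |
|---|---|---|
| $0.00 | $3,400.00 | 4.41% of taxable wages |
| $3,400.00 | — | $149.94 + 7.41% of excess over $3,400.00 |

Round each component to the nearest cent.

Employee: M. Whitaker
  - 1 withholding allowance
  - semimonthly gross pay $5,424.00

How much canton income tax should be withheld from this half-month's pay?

Canton Income Tax: taxable = $5,424.00 − 1×$320.00 = $5,104.00
  $149.94 + 7.41% × ($5,104.00 − $3,400.00) = $149.94 + 7.41% × $1,704.00 = $276.21

$276.21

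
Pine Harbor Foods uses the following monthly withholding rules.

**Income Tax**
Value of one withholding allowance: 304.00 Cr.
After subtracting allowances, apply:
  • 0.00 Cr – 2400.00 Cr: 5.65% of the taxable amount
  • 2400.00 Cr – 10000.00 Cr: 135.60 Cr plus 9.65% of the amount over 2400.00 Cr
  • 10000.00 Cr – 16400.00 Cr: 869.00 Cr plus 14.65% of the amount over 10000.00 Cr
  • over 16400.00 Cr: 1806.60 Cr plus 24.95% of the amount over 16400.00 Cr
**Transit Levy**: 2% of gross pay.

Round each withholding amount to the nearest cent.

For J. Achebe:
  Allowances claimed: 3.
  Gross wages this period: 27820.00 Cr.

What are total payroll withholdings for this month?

4984.75 Cr

Income Tax: taxable = 27820.00 Cr − 3×304.00 Cr = 26908.00 Cr
  1806.60 Cr + 24.95% × (26908.00 Cr − 16400.00 Cr) = 1806.60 Cr + 24.95% × 10508.00 Cr = 4428.35 Cr
Transit Levy: 2% × 27820.00 Cr = 556.40 Cr
Total: 4428.35 Cr + 556.40 Cr = 4984.75 Cr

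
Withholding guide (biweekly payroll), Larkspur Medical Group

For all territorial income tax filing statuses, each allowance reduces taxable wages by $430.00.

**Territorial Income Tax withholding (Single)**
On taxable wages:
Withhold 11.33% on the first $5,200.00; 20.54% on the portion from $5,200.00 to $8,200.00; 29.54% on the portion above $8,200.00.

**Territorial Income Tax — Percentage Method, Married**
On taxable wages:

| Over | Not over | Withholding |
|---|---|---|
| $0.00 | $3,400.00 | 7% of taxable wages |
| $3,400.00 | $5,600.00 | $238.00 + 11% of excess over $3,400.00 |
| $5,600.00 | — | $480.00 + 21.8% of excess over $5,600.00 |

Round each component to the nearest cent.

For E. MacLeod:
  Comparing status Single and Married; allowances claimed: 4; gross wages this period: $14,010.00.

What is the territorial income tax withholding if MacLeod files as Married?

Territorial Income Tax (Married): taxable = $14,010.00 − 4×$430.00 = $12,290.00
  $480.00 + 21.8% × ($12,290.00 − $5,600.00) = $480.00 + 21.8% × $6,690.00 = $1,938.42

$1,938.42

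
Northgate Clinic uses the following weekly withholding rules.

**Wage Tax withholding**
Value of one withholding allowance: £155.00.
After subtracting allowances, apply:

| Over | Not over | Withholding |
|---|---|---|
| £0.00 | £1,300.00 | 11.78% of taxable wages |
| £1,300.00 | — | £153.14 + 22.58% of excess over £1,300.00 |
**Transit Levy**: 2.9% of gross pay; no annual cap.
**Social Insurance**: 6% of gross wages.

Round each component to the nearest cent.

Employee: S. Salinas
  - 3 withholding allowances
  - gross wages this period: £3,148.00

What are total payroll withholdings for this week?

£745.59

Wage Tax: taxable = £3,148.00 − 3×£155.00 = £2,683.00
  £153.14 + 22.58% × (£2,683.00 − £1,300.00) = £153.14 + 22.58% × £1,383.00 = £465.42
Transit Levy: 2.9% × £3,148.00 = £91.29
Social Insurance: 6% × £3,148.00 = £188.88
Total: £465.42 + £91.29 + £188.88 = £745.59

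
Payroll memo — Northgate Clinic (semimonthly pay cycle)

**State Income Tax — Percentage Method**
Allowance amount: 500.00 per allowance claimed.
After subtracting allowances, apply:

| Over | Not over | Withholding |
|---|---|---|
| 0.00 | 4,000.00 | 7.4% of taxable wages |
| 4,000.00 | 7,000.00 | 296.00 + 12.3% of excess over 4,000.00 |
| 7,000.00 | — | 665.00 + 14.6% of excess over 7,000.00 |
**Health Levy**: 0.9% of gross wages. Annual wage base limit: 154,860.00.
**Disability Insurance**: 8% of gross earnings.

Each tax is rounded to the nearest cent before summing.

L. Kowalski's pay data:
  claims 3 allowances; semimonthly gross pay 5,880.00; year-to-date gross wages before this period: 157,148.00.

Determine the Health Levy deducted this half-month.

0.00

Health Levy: YTD 157,148.00 ≥ cap 154,860.00 → 0.00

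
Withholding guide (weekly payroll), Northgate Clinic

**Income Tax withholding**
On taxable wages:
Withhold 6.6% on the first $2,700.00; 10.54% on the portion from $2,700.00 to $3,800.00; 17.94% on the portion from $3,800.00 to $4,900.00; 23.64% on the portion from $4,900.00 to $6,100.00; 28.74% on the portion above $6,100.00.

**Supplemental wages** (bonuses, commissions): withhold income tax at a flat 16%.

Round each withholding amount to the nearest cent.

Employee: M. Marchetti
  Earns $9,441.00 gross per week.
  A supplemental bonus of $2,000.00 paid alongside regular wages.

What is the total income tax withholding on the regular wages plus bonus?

$2,055.36

Income Tax: taxable = $9,441.00
  $775.16 + 28.74% × ($9,441.00 − $6,100.00) = $775.16 + 28.74% × $3,341.00 = $1,735.36
Supplemental (16% flat on bonus): 16% × $2,000.00 = $320.00
Total income tax: $1,735.36 + $320.00 = $2,055.36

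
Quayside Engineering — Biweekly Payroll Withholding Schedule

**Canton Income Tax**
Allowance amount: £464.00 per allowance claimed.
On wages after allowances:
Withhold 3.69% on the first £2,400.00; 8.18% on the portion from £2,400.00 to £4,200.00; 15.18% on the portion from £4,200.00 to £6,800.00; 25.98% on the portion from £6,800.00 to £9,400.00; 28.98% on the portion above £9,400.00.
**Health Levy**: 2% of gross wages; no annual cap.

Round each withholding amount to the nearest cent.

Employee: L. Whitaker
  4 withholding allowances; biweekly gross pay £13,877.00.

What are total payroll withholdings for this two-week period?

£2,343.07

Canton Income Tax: taxable = £13,877.00 − 4×£464.00 = £12,021.00
  £1,305.96 + 28.98% × (£12,021.00 − £9,400.00) = £1,305.96 + 28.98% × £2,621.00 = £2,065.53
Health Levy: 2% × £13,877.00 = £277.54
Total: £2,065.53 + £277.54 = £2,343.07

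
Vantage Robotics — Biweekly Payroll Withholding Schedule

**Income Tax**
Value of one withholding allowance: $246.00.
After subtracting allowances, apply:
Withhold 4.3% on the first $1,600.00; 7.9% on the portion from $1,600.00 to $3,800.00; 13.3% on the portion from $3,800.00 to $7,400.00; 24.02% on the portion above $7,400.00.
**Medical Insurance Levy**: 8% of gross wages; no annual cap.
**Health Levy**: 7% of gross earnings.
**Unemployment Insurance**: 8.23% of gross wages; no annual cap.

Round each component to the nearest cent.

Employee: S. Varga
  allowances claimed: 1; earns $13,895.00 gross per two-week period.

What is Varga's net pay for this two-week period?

$8,444.78

Income Tax: taxable = $13,895.00 − 1×$246.00 = $13,649.00
  $721.40 + 24.02% × ($13,649.00 − $7,400.00) = $721.40 + 24.02% × $6,249.00 = $2,222.41
Medical Insurance Levy: 8% × $13,895.00 = $1,111.60
Health Levy: 7% × $13,895.00 = $972.65
Unemployment Insurance: 8.23% × $13,895.00 = $1,143.56
Total withheld: $2,222.41 + $1,111.60 + $972.65 + $1,143.56 = $5,450.22
Net pay: $13,895.00 − $5,450.22 = $8,444.78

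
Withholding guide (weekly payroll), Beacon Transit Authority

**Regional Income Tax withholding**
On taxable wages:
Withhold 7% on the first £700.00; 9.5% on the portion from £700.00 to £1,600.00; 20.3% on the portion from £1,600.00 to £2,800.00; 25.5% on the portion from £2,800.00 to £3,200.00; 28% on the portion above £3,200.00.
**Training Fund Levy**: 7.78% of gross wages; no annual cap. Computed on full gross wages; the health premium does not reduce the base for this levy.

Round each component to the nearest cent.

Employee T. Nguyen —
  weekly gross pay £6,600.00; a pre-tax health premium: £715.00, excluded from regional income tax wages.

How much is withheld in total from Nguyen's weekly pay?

£1,745.38

Regional Income Tax: taxable = £6,600.00 − £715.00 = £5,885.00
  £480.10 + 28% × (£5,885.00 − £3,200.00) = £480.10 + 28% × £2,685.00 = £1,231.90
Training Fund Levy: 7.78% × £6,600.00 = £513.48
Total: £1,231.90 + £513.48 = £1,745.38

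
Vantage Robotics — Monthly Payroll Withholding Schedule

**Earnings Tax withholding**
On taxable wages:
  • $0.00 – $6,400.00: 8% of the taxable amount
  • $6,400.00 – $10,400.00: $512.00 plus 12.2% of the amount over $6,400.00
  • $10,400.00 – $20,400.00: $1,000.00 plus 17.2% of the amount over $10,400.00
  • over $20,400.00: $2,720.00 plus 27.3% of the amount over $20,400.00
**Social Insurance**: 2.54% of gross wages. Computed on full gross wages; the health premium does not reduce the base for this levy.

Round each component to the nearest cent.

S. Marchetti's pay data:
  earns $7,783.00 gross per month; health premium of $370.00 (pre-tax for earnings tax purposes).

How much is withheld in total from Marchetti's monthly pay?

$833.28

Earnings Tax: taxable = $7,783.00 − $370.00 = $7,413.00
  $512.00 + 12.2% × ($7,413.00 − $6,400.00) = $512.00 + 12.2% × $1,013.00 = $635.59
Social Insurance: 2.54% × $7,783.00 = $197.69
Total: $635.59 + $197.69 = $833.28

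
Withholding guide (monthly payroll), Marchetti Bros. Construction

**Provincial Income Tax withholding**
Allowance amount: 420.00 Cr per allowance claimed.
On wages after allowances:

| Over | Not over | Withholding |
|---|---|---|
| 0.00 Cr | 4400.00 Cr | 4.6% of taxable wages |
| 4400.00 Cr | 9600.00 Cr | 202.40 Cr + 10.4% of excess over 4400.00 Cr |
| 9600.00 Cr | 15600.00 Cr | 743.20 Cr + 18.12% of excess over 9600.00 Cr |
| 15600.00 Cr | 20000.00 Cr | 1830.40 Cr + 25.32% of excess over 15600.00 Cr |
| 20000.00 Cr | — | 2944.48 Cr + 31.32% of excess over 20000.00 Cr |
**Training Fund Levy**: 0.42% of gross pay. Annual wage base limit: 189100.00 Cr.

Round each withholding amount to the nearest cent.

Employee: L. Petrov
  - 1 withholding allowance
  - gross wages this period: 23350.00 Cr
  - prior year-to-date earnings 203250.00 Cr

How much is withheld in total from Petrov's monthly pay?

Provincial Income Tax: taxable = 23350.00 Cr − 1×420.00 Cr = 22930.00 Cr
  2944.48 Cr + 31.32% × (22930.00 Cr − 20000.00 Cr) = 2944.48 Cr + 31.32% × 2930.00 Cr = 3862.16 Cr
Training Fund Levy: YTD 203250.00 Cr ≥ cap 189100.00 Cr → 0.00 Cr
Total: 3862.16 Cr + 0.00 Cr = 3862.16 Cr

3862.16 Cr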